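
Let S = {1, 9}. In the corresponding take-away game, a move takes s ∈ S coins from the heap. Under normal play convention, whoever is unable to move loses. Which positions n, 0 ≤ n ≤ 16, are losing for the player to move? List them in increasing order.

0, 2, 4, 6, 8, 10, 12, 14, 16

n :  0  1  2  3  4  5  6  7  8  9 10 11 12 13 14 15 16
G :  0  1  0  1  0  1  0  1  0  1  0  1  0  1  0  1  0
P-positions are exactly the n with G(n) = 0.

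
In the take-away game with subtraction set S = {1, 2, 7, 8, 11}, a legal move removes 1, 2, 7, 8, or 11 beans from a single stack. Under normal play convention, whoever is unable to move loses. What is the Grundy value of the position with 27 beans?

0

G(0) = 0
G(1) = mex{0} = 1
G(2) = mex{1,0} = 2
G(3) = mex{2,1} = 0
G(4) = mex{0,2} = 1
G(5) = mex{1,0} = 2
G(6) = mex{2,1} = 0
G(7) = mex{0,2,0} = 1
G(8) = mex{1,0,1,0} = 2
G(9) = mex{2,1,2,1} = 0
G(10) = mex{0,2,0,2} = 1
G(11) = mex{1,0,1,0,0} = 2
G(12) = mex{2,1,2,1,1} = 0
G(13) = mex{0,2,0,2,2} = 1
G(14) = mex{1,0,1,0,0} = 2
G(15) = mex{2,1,2,1,1} = 0
G(16) = mex{0,2,0,2,2} = 1
G(17) = mex{1,0,1,0,0} = 2
G(18) = mex{2,1,2,1,1} = 0
G(19) = mex{0,2,0,2,2} = 1
G(20) = mex{1,0,1,0,0} = 2
G(21) = mex{2,1,2,1,1} = 0
G(22) = mex{0,2,0,2,2} = 1
G(23) = mex{1,0,1,0,0} = 2
G(24) = mex{2,1,2,1,1} = 0
G(25) = mex{0,2,0,2,2} = 1
G(26) = mex{1,0,1,0,0} = 2
G(27) = mex{2,1,2,1,1} = 0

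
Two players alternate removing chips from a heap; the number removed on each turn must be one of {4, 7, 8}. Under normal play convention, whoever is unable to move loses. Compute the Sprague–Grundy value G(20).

G(0) = 0
G(1) = mex{} = 0
G(2) = mex{} = 0
G(3) = mex{} = 0
G(4) = mex{0} = 1
G(5) = mex{0} = 1
G(6) = mex{0} = 1
G(7) = mex{0,0} = 1
G(8) = mex{1,0,0} = 2
G(9) = mex{1,0,0} = 2
G(10) = mex{1,0,0} = 2
G(11) = mex{1,1,0} = 2
G(12) = mex{2,1,1} = 0
G(13) = mex{2,1,1} = 0
G(14) = mex{2,1,1} = 0
G(15) = mex{2,2,1} = 0
G(16) = mex{0,2,2} = 1
G(17) = mex{0,2,2} = 1
G(18) = mex{0,2,2} = 1
G(19) = mex{0,0,2} = 1
G(20) = mex{1,0,0} = 2

2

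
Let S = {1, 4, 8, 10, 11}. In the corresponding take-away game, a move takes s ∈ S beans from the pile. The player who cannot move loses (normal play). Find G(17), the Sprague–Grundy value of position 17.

3

G(0) = 0
G(1) = mex{0} = 1
G(2) = mex{1} = 0
G(3) = mex{0} = 1
G(4) = mex{1,0} = 2
G(5) = mex{2,1} = 0
G(6) = mex{0,0} = 1
G(7) = mex{1,1} = 0
G(8) = mex{0,2,0} = 1
G(9) = mex{1,0,1} = 2
G(10) = mex{2,1,0,0} = 3
G(11) = mex{3,0,1,1,0} = 2
G(12) = mex{2,1,2,0,1} = 3
G(13) = mex{3,2,0,1,0} = 4
G(14) = mex{4,3,1,2,1} = 0
G(15) = mex{0,2,0,0,2} = 1
G(16) = mex{1,3,1,1,0} = 2
G(17) = mex{2,4,2,0,1} = 3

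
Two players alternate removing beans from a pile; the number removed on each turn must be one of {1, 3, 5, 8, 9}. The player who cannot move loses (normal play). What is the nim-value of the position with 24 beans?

G(0) = 0
G(1) = mex{0} = 1
G(2) = mex{1} = 0
G(3) = mex{0,0} = 1
G(4) = mex{1,1} = 0
G(5) = mex{0,0,0} = 1
G(6) = mex{1,1,1} = 0
G(7) = mex{0,0,0} = 1
G(8) = mex{1,1,1,0} = 2
G(9) = mex{2,0,0,1,0} = 3
G(10) = mex{3,1,1,0,1} = 2
G(11) = mex{2,2,0,1,0} = 3
G(12) = mex{3,3,1,0,1} = 2
G(13) = mex{2,2,2,1,0} = 3
G(14) = mex{3,3,3,0,1} = 2
G(15) = mex{2,2,2,1,0} = 3
G(16) = mex{3,3,3,2,1} = 0
G(17) = mex{0,2,2,3,2} = 1
G(18) = mex{1,3,3,2,3} = 0
G(19) = mex{0,0,2,3,2} = 1
G(20) = mex{1,1,3,2,3} = 0
G(21) = mex{0,0,0,3,2} = 1
G(22) = mex{1,1,1,2,3} = 0
G(23) = mex{0,0,0,3,2} = 1
G(24) = mex{1,1,1,0,3} = 2

2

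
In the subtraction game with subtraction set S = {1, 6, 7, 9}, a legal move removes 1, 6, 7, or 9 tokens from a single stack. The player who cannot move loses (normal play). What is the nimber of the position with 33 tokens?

G(0) = 0
G(1) = mex{0} = 1
G(2) = mex{1} = 0
G(3) = mex{0} = 1
G(4) = mex{1} = 0
G(5) = mex{0} = 1
G(6) = mex{1,0} = 2
G(7) = mex{2,1,0} = 3
G(8) = mex{3,0,1} = 2
G(9) = mex{2,1,0,0} = 3
G(10) = mex{3,0,1,1} = 2
G(11) = mex{2,1,0,0} = 3
G(12) = mex{3,2,1,1} = 0
G(13) = mex{0,3,2,0} = 1
G(14) = mex{1,2,3,1} = 0
G(15) = mex{0,3,2,2} = 1
G(16) = mex{1,2,3,3} = 0
G(17) = mex{0,3,2,2} = 1
G(18) = mex{1,0,3,3} = 2
G(19) = mex{2,1,0,2} = 3
G(20) = mex{3,0,1,3} = 2
G(21) = mex{2,1,0,0} = 3
G(22) = mex{3,0,1,1} = 2
G(23) = mex{2,1,0,0} = 3
G(24) = mex{3,2,1,1} = 0
G(25) = mex{0,3,2,0} = 1
G(26) = mex{1,2,3,1} = 0
G(27) = mex{0,3,2,2} = 1
G(28) = mex{1,2,3,3} = 0
G(29) = mex{0,3,2,2} = 1
G(30) = mex{1,0,3,3} = 2
G(31) = mex{2,1,0,2} = 3
G(32) = mex{3,0,1,3} = 2
G(33) = mex{2,1,0,0} = 3

3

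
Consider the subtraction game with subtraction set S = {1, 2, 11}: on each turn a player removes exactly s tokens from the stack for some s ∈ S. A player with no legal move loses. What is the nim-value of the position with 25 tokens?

G(0) = 0
G(1) = mex{0} = 1
G(2) = mex{1,0} = 2
G(3) = mex{2,1} = 0
G(4) = mex{0,2} = 1
G(5) = mex{1,0} = 2
G(6) = mex{2,1} = 0
G(7) = mex{0,2} = 1
G(8) = mex{1,0} = 2
G(9) = mex{2,1} = 0
G(10) = mex{0,2} = 1
G(11) = mex{1,0,0} = 2
G(12) = mex{2,1,1} = 0
G(13) = mex{0,2,2} = 1
G(14) = mex{1,0,0} = 2
G(15) = mex{2,1,1} = 0
G(16) = mex{0,2,2} = 1
G(17) = mex{1,0,0} = 2
G(18) = mex{2,1,1} = 0
G(19) = mex{0,2,2} = 1
G(20) = mex{1,0,0} = 2
G(21) = mex{2,1,1} = 0
G(22) = mex{0,2,2} = 1
G(23) = mex{1,0,0} = 2
G(24) = mex{2,1,1} = 0
G(25) = mex{0,2,2} = 1

1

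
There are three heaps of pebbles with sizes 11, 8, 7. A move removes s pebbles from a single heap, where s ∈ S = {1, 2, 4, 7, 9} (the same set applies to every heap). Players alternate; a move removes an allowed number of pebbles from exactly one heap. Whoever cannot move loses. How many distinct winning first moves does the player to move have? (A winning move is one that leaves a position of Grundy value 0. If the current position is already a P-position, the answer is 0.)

All heaps use S = {1, 2, 4, 7, 9}:
G(0) = 0
G(1) = mex{0} = 1
G(2) = mex{1,0} = 2
G(3) = mex{2,1} = 0
G(4) = mex{0,2,0} = 1
G(5) = mex{1,0,1} = 2
G(6) = mex{2,1,2} = 0
G(7) = mex{0,2,0,0} = 1
G(8) = mex{1,0,1,1} = 2
G(9) = mex{2,1,2,2,0} = 3
G(10) = mex{3,2,0,0,1} = 4
G(11) = mex{4,3,1,1,2} = 0
Heap A: G(11) = 0.
Heap B: G(8) = 2.
Heap C: G(7) = 1.
Combined Grundy value = 0 ⊕ 2 ⊕ 1 = 3.
A winning move leaves total XOR = 0, i.e. changes one component's Grundy value g to g ⊕ X where X is the current total.
Heap A: need g' = 0⊕3 = 3. Options: 11−1→G=4, 11−2→G=3, 11−4→G=1, 11−7→G=1, 11−9→G=2. Hits: 1.
Heap B: need g' = 2⊕3 = 1. Options: 8−1→G=1, 8−2→G=0, 8−4→G=1, 8−7→G=1. Hits: 3.
Heap C: need g' = 1⊕3 = 2. Options: 7−1→G=0, 7−2→G=2, 7−4→G=0, 7−7→G=0. Hits: 1.

5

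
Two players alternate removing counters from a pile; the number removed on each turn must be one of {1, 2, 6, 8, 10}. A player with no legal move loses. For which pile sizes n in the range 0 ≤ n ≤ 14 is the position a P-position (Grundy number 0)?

n :  0  1  2  3  4  5  6  7  8  9 10 11 12 13 14
G :  0  1  2  0  1  2  3  0  1  2  3  4  0  1  2
P-positions are exactly the n with G(n) = 0.

0, 3, 7, 12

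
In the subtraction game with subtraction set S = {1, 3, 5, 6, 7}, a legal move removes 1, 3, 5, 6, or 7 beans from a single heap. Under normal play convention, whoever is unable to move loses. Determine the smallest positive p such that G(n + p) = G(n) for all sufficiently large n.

12

n :  0  1  2  3  4  5  6  7  8  9 10 11 12 13 14 15 16 17 18 19 20 21 22 23 24 25
G :  0  1  0  1  0  1  2  3  2  3  2  3  0  1  0  1  0  1  2  3  2  3  2  3  0  1
G(n+12) = G(n) holds for n = 0,…,6 (a full window of length max(S) = 7), so the sequence is purely periodic with period 12.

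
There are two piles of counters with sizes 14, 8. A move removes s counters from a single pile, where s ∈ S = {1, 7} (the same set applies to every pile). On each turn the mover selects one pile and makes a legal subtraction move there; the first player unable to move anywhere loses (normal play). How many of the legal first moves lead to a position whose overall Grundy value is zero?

0

All piles use S = {1, 7}:
n :  0  1  2  3  4  5  6  7  8  9 10 11 12 13 14
G :  0  1  0  1  0  1  0  1  0  1  0  1  0  1  0
Pile A: G(14) = 0.
Pile B: G(8) = 0.
Combined Grundy value = 0 ⊕ 0 = 0.
A winning move leaves total XOR = 0, i.e. changes one component's Grundy value g to g ⊕ X where X is the current total.
Pile A: target g' = 0⊕0 = 0, but every legal move changes the Grundy value (mex property), so 0 moves.
Pile B: target g' = 0⊕0 = 0, but every legal move changes the Grundy value (mex property), so 0 moves.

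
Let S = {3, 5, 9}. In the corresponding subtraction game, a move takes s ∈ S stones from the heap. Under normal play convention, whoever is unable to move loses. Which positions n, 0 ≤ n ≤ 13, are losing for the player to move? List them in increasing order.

0, 1, 2, 8, 12

G(0) = 0
G(1) = mex{} = 0
G(2) = mex{} = 0
G(3) = mex{0} = 1
G(4) = mex{0} = 1
G(5) = mex{0,0} = 1
G(6) = mex{1,0} = 2
G(7) = mex{1,0} = 2
G(8) = mex{1,1} = 0
G(9) = mex{2,1,0} = 3
G(10) = mex{2,1,0} = 3
G(11) = mex{0,2,0} = 1
G(12) = mex{3,2,1} = 0
G(13) = mex{3,0,1} = 2
P-positions are exactly the n with G(n) = 0.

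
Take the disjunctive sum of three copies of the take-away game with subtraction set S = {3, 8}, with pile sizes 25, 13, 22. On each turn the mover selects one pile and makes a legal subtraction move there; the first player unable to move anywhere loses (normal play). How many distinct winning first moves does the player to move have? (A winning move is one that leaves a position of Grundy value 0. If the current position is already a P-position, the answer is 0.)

All piles use S = {3, 8}:
G(0) = 0
G(1) = mex{} = 0
G(2) = mex{} = 0
G(3) = mex{0} = 1
G(4) = mex{0} = 1
G(5) = mex{0} = 1
G(6) = mex{1} = 0
G(7) = mex{1} = 0
G(8) = mex{1,0} = 2
G(9) = mex{0,0} = 1
G(10) = mex{0,0} = 1
G(11) = mex{2,1} = 0
G(12) = mex{1,1} = 0
G(13) = mex{1,1} = 0
G(14) = mex{0,0} = 1
G(15) = mex{0,0} = 1
G(16) = mex{0,2} = 1
G(17) = mex{1,1} = 0
G(18) = mex{1,1} = 0
G(19) = mex{1,0} = 2
G(20) = mex{0,0} = 1
G(21) = mex{0,0} = 1
G(22) = mex{2,1} = 0
G(23) = mex{1,1} = 0
G(24) = mex{1,1} = 0
G(25) = mex{0,0} = 1
Pile A: G(25) = 1.
Pile B: G(13) = 0.
Pile C: G(22) = 0.
Combined Grundy value = 1 ⊕ 0 ⊕ 0 = 1.
A winning move leaves total XOR = 0, i.e. changes one component's Grundy value g to g ⊕ X where X is the current total.
Pile A: need g' = 1⊕1 = 0. Options: 25−3→G=0, 25−8→G=0. Hits: 2.
Pile B: need g' = 0⊕1 = 1. Options: 13−3→G=1, 13−8→G=1. Hits: 2.
Pile C: need g' = 0⊕1 = 1. Options: 22−3→G=2, 22−8→G=1. Hits: 1.

5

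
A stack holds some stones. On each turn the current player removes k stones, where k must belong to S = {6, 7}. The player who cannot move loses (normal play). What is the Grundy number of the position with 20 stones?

1

G(0) = 0
G(1) = mex{} = 0
G(2) = mex{} = 0
G(3) = mex{} = 0
G(4) = mex{} = 0
G(5) = mex{} = 0
G(6) = mex{0} = 1
G(7) = mex{0,0} = 1
G(8) = mex{0,0} = 1
G(9) = mex{0,0} = 1
G(10) = mex{0,0} = 1
G(11) = mex{0,0} = 1
G(12) = mex{1,0} = 2
G(13) = mex{1,1} = 0
G(14) = mex{1,1} = 0
G(15) = mex{1,1} = 0
G(16) = mex{1,1} = 0
G(17) = mex{1,1} = 0
G(18) = mex{2,1} = 0
G(19) = mex{0,2} = 1
G(20) = mex{0,0} = 1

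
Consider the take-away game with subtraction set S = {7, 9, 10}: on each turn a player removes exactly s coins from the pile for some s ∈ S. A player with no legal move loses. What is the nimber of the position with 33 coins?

2

n :  0  1  2  3  4  5  6  7  8  9 10 11 12 13 14 15 16 17 18 19 20 21 22 23 24 25 26 27 28 29 30 31 32 33
G :  0  0  0  0  0  0  0  1  1  1  1  1  1  1  2  2  2  0  0  0  0  0  0  0  1  1  1  1  1  1  1  2  2  2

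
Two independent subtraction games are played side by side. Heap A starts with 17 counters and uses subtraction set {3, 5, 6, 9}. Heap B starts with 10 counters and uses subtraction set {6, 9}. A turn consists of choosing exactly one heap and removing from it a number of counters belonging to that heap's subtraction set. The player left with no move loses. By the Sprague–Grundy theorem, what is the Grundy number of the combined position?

0

Heap A, S = {3, 5, 6, 9}:
n :  0  1  2  3  4  5  6  7  8  9 10 11 12 13 14 15 16 17
G :  0  0  0  1  1  1  2  2  2  3  3  3  0  0  0  1  1  1
G_A(17) = 1.
Heap B, S = {6, 9}:
n :  0  1  2  3  4  5  6  7  8  9 10
G :  0  0  0  0  0  0  1  1  1  1  1
G_B(10) = 1.
Combined Grundy value = 1 ⊕ 1 = 0.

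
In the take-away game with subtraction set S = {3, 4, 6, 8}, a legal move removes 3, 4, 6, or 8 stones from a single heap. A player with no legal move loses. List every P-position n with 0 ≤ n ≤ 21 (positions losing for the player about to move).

0, 1, 2, 11, 12, 13

n :  0  1  2  3  4  5  6  7  8  9 10 11 12 13 14 15 16 17 18 19 20 21
G :  0  0  0  1  1  1  2  2  2  3  3  0  0  0  1  1  1  2  2  2  3  3
P-positions are exactly the n with G(n) = 0.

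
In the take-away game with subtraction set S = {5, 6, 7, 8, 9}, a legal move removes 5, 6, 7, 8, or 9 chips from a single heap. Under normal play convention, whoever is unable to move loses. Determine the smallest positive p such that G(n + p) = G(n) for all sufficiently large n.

14

n :  0  1  2  3  4  5  6  7  8  9 10 11 12 13 14 15 16 17 18 19 20 21 22 23 24 25 26 27 28 29
G :  0  0  0  0  0  1  1  1  1  1  2  2  2  2  0  0  0  0  0  1  1  1  1  1  2  2  2  2  0  0
G(n+14) = G(n) holds for n = 0,…,8 (a full window of length max(S) = 9), so the sequence is purely periodic with period 14.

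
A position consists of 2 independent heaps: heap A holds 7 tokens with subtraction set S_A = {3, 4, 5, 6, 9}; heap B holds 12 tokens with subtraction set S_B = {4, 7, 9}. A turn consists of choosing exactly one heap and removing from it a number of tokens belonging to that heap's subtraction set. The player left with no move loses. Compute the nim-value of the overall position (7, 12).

1

Heap A, S = {3, 4, 5, 6, 9}:
n : 0 1 2 3 4 5 6 7
G : 0 0 0 1 1 1 2 2
G_A(7) = 2.
Heap B, S = {4, 7, 9}:
G(0) = 0
G(1) = mex{} = 0
G(2) = mex{} = 0
G(3) = mex{} = 0
G(4) = mex{0} = 1
G(5) = mex{0} = 1
G(6) = mex{0} = 1
G(7) = mex{0,0} = 1
G(8) = mex{1,0} = 2
G(9) = mex{1,0,0} = 2
G(10) = mex{1,0,0} = 2
G(11) = mex{1,1,0} = 2
G(12) = mex{2,1,0} = 3
G_B(12) = 3.
Combined Grundy value = 2 ⊕ 3 = 1.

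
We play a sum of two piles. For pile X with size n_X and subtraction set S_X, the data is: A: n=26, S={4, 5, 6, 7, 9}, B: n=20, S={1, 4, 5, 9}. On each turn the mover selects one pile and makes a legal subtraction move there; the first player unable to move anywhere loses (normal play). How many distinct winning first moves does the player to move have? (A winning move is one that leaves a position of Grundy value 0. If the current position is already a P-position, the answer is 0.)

Pile A, S = {4, 5, 6, 7, 9}:
G(0) = 0
G(1) = mex{} = 0
G(2) = mex{} = 0
G(3) = mex{} = 0
G(4) = mex{0} = 1
G(5) = mex{0,0} = 1
G(6) = mex{0,0,0} = 1
G(7) = mex{0,0,0,0} = 1
G(8) = mex{1,0,0,0} = 2
G(9) = mex{1,1,0,0,0} = 2
G(10) = mex{1,1,1,0,0} = 2
G(11) = mex{1,1,1,1,0} = 2
G(12) = mex{2,1,1,1,0} = 3
G(13) = mex{2,2,1,1,1} = 0
G(14) = mex{2,2,2,1,1} = 0
G(15) = mex{2,2,2,2,1} = 0
G(16) = mex{3,2,2,2,1} = 0
G(17) = mex{0,3,2,2,2} = 1
G(18) = mex{0,0,3,2,2} = 1
G(19) = mex{0,0,0,3,2} = 1
G(20) = mex{0,0,0,0,2} = 1
G(21) = mex{1,0,0,0,3} = 2
G(22) = mex{1,1,0,0,0} = 2
G(23) = mex{1,1,1,0,0} = 2
G(24) = mex{1,1,1,1,0} = 2
G(25) = mex{2,1,1,1,0} = 3
G(26) = mex{2,2,1,1,1} = 0
G_A(26) = 0.
Pile B, S = {1, 4, 5, 9}:
G(0) = 0
G(1) = mex{0} = 1
G(2) = mex{1} = 0
G(3) = mex{0} = 1
G(4) = mex{1,0} = 2
G(5) = mex{2,1,0} = 3
G(6) = mex{3,0,1} = 2
G(7) = mex{2,1,0} = 3
G(8) = mex{3,2,1} = 0
G(9) = mex{0,3,2,0} = 1
G(10) = mex{1,2,3,1} = 0
G(11) = mex{0,3,2,0} = 1
G(12) = mex{1,0,3,1} = 2
G(13) = mex{2,1,0,2} = 3
G(14) = mex{3,0,1,3} = 2
G(15) = mex{2,1,0,2} = 3
G(16) = mex{3,2,1,3} = 0
G(17) = mex{0,3,2,0} = 1
G(18) = mex{1,2,3,1} = 0
G(19) = mex{0,3,2,0} = 1
G(20) = mex{1,0,3,1} = 2
G_B(20) = 2.
Combined Grundy value = 0 ⊕ 2 = 2.
A winning move leaves total XOR = 0, i.e. changes one component's Grundy value g to g ⊕ X where X is the current total.
Pile A: need g' = 0⊕2 = 2. Options: 26−4→G=2, 26−5→G=2, 26−6→G=1, 26−7→G=1, 26−9→G=1. Hits: 2.
Pile B: need g' = 2⊕2 = 0. Options: 20−1→G=1, 20−4→G=0, 20−5→G=3, 20−9→G=1. Hits: 1.

3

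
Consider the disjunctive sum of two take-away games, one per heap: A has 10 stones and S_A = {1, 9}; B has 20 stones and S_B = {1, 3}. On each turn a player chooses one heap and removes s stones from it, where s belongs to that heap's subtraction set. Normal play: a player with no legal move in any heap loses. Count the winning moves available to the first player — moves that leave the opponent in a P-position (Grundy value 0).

Heap A, S = {1, 9}:
n :  0  1  2  3  4  5  6  7  8  9 10
G :  0  1  0  1  0  1  0  1  0  1  0
G_A(10) = 0.
Heap B, S = {1, 3}:
G(0) = 0
G(1) = mex{0} = 1
G(2) = mex{1} = 0
G(3) = mex{0,0} = 1
G(4) = mex{1,1} = 0
G(5) = mex{0,0} = 1
G(6) = mex{1,1} = 0
G(7) = mex{0,0} = 1
G(8) = mex{1,1} = 0
G(9) = mex{0,0} = 1
G(10) = mex{1,1} = 0
G(11) = mex{0,0} = 1
G(12) = mex{1,1} = 0
G(13) = mex{0,0} = 1
G(14) = mex{1,1} = 0
G(15) = mex{0,0} = 1
G(16) = mex{1,1} = 0
G(17) = mex{0,0} = 1
G(18) = mex{1,1} = 0
G(19) = mex{0,0} = 1
G(20) = mex{1,1} = 0
G_B(20) = 0.
Combined Grundy value = 0 ⊕ 0 = 0.
A winning move leaves total XOR = 0, i.e. changes one component's Grundy value g to g ⊕ X where X is the current total.
Heap A: target g' = 0⊕0 = 0, but every legal move changes the Grundy value (mex property), so 0 moves.
Heap B: target g' = 0⊕0 = 0, but every legal move changes the Grundy value (mex property), so 0 moves.

0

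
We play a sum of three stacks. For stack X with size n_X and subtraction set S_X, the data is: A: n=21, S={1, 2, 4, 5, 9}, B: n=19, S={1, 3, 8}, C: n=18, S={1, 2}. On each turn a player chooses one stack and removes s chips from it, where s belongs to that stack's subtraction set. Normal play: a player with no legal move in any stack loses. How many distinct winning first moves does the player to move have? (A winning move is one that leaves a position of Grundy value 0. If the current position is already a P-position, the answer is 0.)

Stack A, S = {1, 2, 4, 5, 9}:
n :  0  1  2  3  4  5  6  7  8  9 10 11 12 13 14 15 16 17 18 19 20 21
G :  0  1  2  0  1  2  0  1  2  3  4  5  3  0  1  2  0  1  2  0  1  2
G_A(21) = 2.
Stack B, S = {1, 3, 8}:
G(0) = 0
G(1) = mex{0} = 1
G(2) = mex{1} = 0
G(3) = mex{0,0} = 1
G(4) = mex{1,1} = 0
G(5) = mex{0,0} = 1
G(6) = mex{1,1} = 0
G(7) = mex{0,0} = 1
G(8) = mex{1,1,0} = 2
G(9) = mex{2,0,1} = 3
G(10) = mex{3,1,0} = 2
G(11) = mex{2,2,1} = 0
G(12) = mex{0,3,0} = 1
G(13) = mex{1,2,1} = 0
G(14) = mex{0,0,0} = 1
G(15) = mex{1,1,1} = 0
G(16) = mex{0,0,2} = 1
G(17) = mex{1,1,3} = 0
G(18) = mex{0,0,2} = 1
G(19) = mex{1,1,0} = 2
G_B(19) = 2.
Stack C, S = {1, 2}:
n :  0  1  2  3  4  5  6  7  8  9 10 11 12 13 14 15 16 17 18
G :  0  1  2  0  1  2  0  1  2  0  1  2  0  1  2  0  1  2  0
G_C(18) = 0.
Combined Grundy value = 2 ⊕ 2 ⊕ 0 = 0.
A winning move leaves total XOR = 0, i.e. changes one component's Grundy value g to g ⊕ X where X is the current total.
Stack A: target g' = 2⊕0 = 2, but every legal move changes the Grundy value (mex property), so 0 moves.
Stack B: target g' = 2⊕0 = 2, but every legal move changes the Grundy value (mex property), so 0 moves.
Stack C: target g' = 0⊕0 = 0, but every legal move changes the Grundy value (mex property), so 0 moves.

0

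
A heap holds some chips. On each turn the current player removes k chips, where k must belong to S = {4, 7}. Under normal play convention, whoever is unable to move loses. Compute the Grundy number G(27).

1

G(0) = 0
G(1) = mex{} = 0
G(2) = mex{} = 0
G(3) = mex{} = 0
G(4) = mex{0} = 1
G(5) = mex{0} = 1
G(6) = mex{0} = 1
G(7) = mex{0,0} = 1
G(8) = mex{1,0} = 2
G(9) = mex{1,0} = 2
G(10) = mex{1,0} = 2
G(11) = mex{1,1} = 0
G(12) = mex{2,1} = 0
G(13) = mex{2,1} = 0
G(14) = mex{2,1} = 0
G(15) = mex{0,2} = 1
G(16) = mex{0,2} = 1
G(17) = mex{0,2} = 1
G(18) = mex{0,0} = 1
G(19) = mex{1,0} = 2
G(20) = mex{1,0} = 2
G(21) = mex{1,0} = 2
G(22) = mex{1,1} = 0
G(23) = mex{2,1} = 0
G(24) = mex{2,1} = 0
G(25) = mex{2,1} = 0
G(26) = mex{0,2} = 1
G(27) = mex{0,2} = 1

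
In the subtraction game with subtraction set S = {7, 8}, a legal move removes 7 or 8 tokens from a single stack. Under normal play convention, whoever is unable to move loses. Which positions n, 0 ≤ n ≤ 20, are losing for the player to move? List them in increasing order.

0, 1, 2, 3, 4, 5, 6, 15, 16, 17, 18, 19, 20

G(0) = 0
G(1) = mex{} = 0
G(2) = mex{} = 0
G(3) = mex{} = 0
G(4) = mex{} = 0
G(5) = mex{} = 0
G(6) = mex{} = 0
G(7) = mex{0} = 1
G(8) = mex{0,0} = 1
G(9) = mex{0,0} = 1
G(10) = mex{0,0} = 1
G(11) = mex{0,0} = 1
G(12) = mex{0,0} = 1
G(13) = mex{0,0} = 1
G(14) = mex{1,0} = 2
G(15) = mex{1,1} = 0
G(16) = mex{1,1} = 0
G(17) = mex{1,1} = 0
G(18) = mex{1,1} = 0
G(19) = mex{1,1} = 0
G(20) = mex{1,1} = 0
P-positions are exactly the n with G(n) = 0.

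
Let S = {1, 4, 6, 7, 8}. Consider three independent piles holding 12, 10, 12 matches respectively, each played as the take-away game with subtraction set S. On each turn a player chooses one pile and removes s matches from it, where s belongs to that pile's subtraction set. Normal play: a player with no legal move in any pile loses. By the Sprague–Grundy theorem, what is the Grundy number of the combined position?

3

All piles use S = {1, 4, 6, 7, 8}:
n :  0  1  2  3  4  5  6  7  8  9 10 11 12
G :  0  1  0  1  2  0  1  2  3  2  3  4  5
Pile A: G(12) = 5.
Pile B: G(10) = 3.
Pile C: G(12) = 5.
Combined Grundy value = 5 ⊕ 3 ⊕ 5 = 3.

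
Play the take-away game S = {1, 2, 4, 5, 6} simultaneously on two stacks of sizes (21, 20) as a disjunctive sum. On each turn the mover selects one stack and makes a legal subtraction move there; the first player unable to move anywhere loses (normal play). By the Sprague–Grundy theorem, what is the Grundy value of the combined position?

All stacks use S = {1, 2, 4, 5, 6}:
G(0) = 0
G(1) = mex{0} = 1
G(2) = mex{1,0} = 2
G(3) = mex{2,1} = 0
G(4) = mex{0,2,0} = 1
G(5) = mex{1,0,1,0} = 2
G(6) = mex{2,1,2,1,0} = 3
G(7) = mex{3,2,0,2,1} = 4
G(8) = mex{4,3,1,0,2} = 5
G(9) = mex{5,4,2,1,0} = 3
G(10) = mex{3,5,3,2,1} = 0
G(11) = mex{0,3,4,3,2} = 1
G(12) = mex{1,0,5,4,3} = 2
G(13) = mex{2,1,3,5,4} = 0
G(14) = mex{0,2,0,3,5} = 1
G(15) = mex{1,0,1,0,3} = 2
G(16) = mex{2,1,2,1,0} = 3
G(17) = mex{3,2,0,2,1} = 4
G(18) = mex{4,3,1,0,2} = 5
G(19) = mex{5,4,2,1,0} = 3
G(20) = mex{3,5,3,2,1} = 0
G(21) = mex{0,3,4,3,2} = 1
Stack A: G(21) = 1.
Stack B: G(20) = 0.
Combined Grundy value = 1 ⊕ 0 = 1.

1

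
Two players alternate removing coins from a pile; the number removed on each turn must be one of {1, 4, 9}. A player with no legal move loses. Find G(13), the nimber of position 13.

G(0) = 0
G(1) = mex{0} = 1
G(2) = mex{1} = 0
G(3) = mex{0} = 1
G(4) = mex{1,0} = 2
G(5) = mex{2,1} = 0
G(6) = mex{0,0} = 1
G(7) = mex{1,1} = 0
G(8) = mex{0,2} = 1
G(9) = mex{1,0,0} = 2
G(10) = mex{2,1,1} = 0
G(11) = mex{0,0,0} = 1
G(12) = mex{1,1,1} = 0
G(13) = mex{0,2,2} = 1

1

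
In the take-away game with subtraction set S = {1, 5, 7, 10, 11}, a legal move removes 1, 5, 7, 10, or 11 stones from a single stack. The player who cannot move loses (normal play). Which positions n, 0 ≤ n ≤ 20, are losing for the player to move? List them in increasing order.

0, 2, 4, 6, 8, 20

n :  0  1  2  3  4  5  6  7  8  9 10 11 12 13 14 15 16 17 18 19 20
G :  0  1  0  1  0  1  0  1  0  1  2  3  2  3  2  3  2  3  2  3  0
P-positions are exactly the n with G(n) = 0.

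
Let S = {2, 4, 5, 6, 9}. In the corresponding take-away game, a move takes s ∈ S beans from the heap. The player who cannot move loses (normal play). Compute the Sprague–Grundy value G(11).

n :  0  1  2  3  4  5  6  7  8  9 10 11
G :  0  0  1  1  2  2  3  3  0  4  1  0

0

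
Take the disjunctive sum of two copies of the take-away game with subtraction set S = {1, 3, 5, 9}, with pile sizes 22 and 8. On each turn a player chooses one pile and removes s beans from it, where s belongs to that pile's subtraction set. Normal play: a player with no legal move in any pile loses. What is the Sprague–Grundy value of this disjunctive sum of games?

All piles use S = {1, 3, 5, 9}:
G(0) = 0
G(1) = mex{0} = 1
G(2) = mex{1} = 0
G(3) = mex{0,0} = 1
G(4) = mex{1,1} = 0
G(5) = mex{0,0,0} = 1
G(6) = mex{1,1,1} = 0
G(7) = mex{0,0,0} = 1
G(8) = mex{1,1,1} = 0
G(9) = mex{0,0,0,0} = 1
G(10) = mex{1,1,1,1} = 0
G(11) = mex{0,0,0,0} = 1
G(12) = mex{1,1,1,1} = 0
G(13) = mex{0,0,0,0} = 1
G(14) = mex{1,1,1,1} = 0
G(15) = mex{0,0,0,0} = 1
G(16) = mex{1,1,1,1} = 0
G(17) = mex{0,0,0,0} = 1
G(18) = mex{1,1,1,1} = 0
G(19) = mex{0,0,0,0} = 1
G(20) = mex{1,1,1,1} = 0
G(21) = mex{0,0,0,0} = 1
G(22) = mex{1,1,1,1} = 0
Pile A: G(22) = 0.
Pile B: G(8) = 0.
Combined Grundy value = 0 ⊕ 0 = 0.

0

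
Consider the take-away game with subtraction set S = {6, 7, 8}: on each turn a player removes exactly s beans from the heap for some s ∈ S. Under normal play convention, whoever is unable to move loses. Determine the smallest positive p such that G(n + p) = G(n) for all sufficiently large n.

G(0) = 0
G(1) = mex{} = 0
G(2) = mex{} = 0
G(3) = mex{} = 0
G(4) = mex{} = 0
G(5) = mex{} = 0
G(6) = mex{0} = 1
G(7) = mex{0,0} = 1
G(8) = mex{0,0,0} = 1
G(9) = mex{0,0,0} = 1
G(10) = mex{0,0,0} = 1
G(11) = mex{0,0,0} = 1
G(12) = mex{1,0,0} = 2
G(13) = mex{1,1,0} = 2
G(14) = mex{1,1,1} = 0
G(15) = mex{1,1,1} = 0
G(16) = mex{1,1,1} = 0
G(17) = mex{1,1,1} = 0
G(18) = mex{2,1,1} = 0
G(19) = mex{2,2,1} = 0
G(20) = mex{0,2,2} = 1
G(21) = mex{0,0,2} = 1
G(22) = mex{0,0,0} = 1
G(23) = mex{0,0,0} = 1
G(24) = mex{0,0,0} = 1
G(25) = mex{0,0,0} = 1
G(26) = mex{1,0,0} = 2
G(27) = mex{1,1,0} = 2
G(28) = mex{1,1,1} = 0
G(29) = mex{1,1,1} = 0
G(n+14) = G(n) holds for n = 0,…,7 (a full window of length max(S) = 8), so the sequence is purely periodic with period 14.

14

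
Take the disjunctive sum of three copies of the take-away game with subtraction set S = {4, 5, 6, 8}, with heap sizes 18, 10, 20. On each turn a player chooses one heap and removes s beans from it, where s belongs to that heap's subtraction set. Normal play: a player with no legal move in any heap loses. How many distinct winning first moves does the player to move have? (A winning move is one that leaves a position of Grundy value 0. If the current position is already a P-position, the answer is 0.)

All heaps use S = {4, 5, 6, 8}:
G(0) = 0
G(1) = mex{} = 0
G(2) = mex{} = 0
G(3) = mex{} = 0
G(4) = mex{0} = 1
G(5) = mex{0,0} = 1
G(6) = mex{0,0,0} = 1
G(7) = mex{0,0,0} = 1
G(8) = mex{1,0,0,0} = 2
G(9) = mex{1,1,0,0} = 2
G(10) = mex{1,1,1,0} = 2
G(11) = mex{1,1,1,0} = 2
G(12) = mex{2,1,1,1} = 0
G(13) = mex{2,2,1,1} = 0
G(14) = mex{2,2,2,1} = 0
G(15) = mex{2,2,2,1} = 0
G(16) = mex{0,2,2,2} = 1
G(17) = mex{0,0,2,2} = 1
G(18) = mex{0,0,0,2} = 1
G(19) = mex{0,0,0,2} = 1
G(20) = mex{1,0,0,0} = 2
Heap A: G(18) = 1.
Heap B: G(10) = 2.
Heap C: G(20) = 2.
Combined Grundy value = 1 ⊕ 2 ⊕ 2 = 1.
A winning move leaves total XOR = 0, i.e. changes one component's Grundy value g to g ⊕ X where X is the current total.
Heap A: need g' = 1⊕1 = 0. Options: 18−4→G=0, 18−5→G=0, 18−6→G=0, 18−8→G=2. Hits: 3.
Heap B: need g' = 2⊕1 = 3. Options: 10−4→G=1, 10−5→G=1, 10−6→G=1, 10−8→G=0. Hits: 0.
Heap C: need g' = 2⊕1 = 3. Options: 20−4→G=1, 20−5→G=0, 20−6→G=0, 20−8→G=0. Hits: 0.

3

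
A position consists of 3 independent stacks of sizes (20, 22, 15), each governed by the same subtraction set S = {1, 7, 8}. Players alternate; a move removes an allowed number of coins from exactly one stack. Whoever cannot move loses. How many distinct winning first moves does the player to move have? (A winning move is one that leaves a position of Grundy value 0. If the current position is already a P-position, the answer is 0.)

0

All stacks use S = {1, 7, 8}:
n :  0  1  2  3  4  5  6  7  8  9 10 11 12 13 14 15 16 17 18 19 20 21 22
G :  0  1  0  1  0  1  0  1  2  3  2  3  2  3  2  0  1  0  1  0  1  0  1
Stack A: G(20) = 1.
Stack B: G(22) = 1.
Stack C: G(15) = 0.
Combined Grundy value = 1 ⊕ 1 ⊕ 0 = 0.
A winning move leaves total XOR = 0, i.e. changes one component's Grundy value g to g ⊕ X where X is the current total.
Stack A: target g' = 1⊕0 = 1, but every legal move changes the Grundy value (mex property), so 0 moves.
Stack B: target g' = 1⊕0 = 1, but every legal move changes the Grundy value (mex property), so 0 moves.
Stack C: target g' = 0⊕0 = 0, but every legal move changes the Grundy value (mex property), so 0 moves.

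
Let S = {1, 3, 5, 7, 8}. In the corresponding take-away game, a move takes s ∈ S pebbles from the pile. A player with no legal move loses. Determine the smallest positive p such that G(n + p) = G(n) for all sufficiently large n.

15

n :  0  1  2  3  4  5  6  7  8  9 10 11 12 13 14 15 16 17 18 19 20 21 22 23 24 25 26 27 28 29 30 31
G :  0  1  0  1  0  1  0  1  2  3  2  3  2  3  2  0  1  0  1  0  1  0  1  2  3  2  3  2  3  2  0  1
G(n+15) = G(n) holds for n = 0,…,7 (a full window of length max(S) = 8), so the sequence is purely periodic with period 15.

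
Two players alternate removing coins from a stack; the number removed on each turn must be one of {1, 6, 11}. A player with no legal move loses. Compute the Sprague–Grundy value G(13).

n :  0  1  2  3  4  5  6  7  8  9 10 11 12 13
G :  0  1  0  1  0  1  2  0  1  0  1  2  0  1

1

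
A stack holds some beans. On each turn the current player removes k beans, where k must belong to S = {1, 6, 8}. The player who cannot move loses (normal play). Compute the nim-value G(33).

n :  0  1  2  3  4  5  6  7  8  9 10 11 12 13 14 15 16 17 18 19 20 21 22 23 24 25 26 27 28 29 30 31 32 33
G :  0  1  0  1  0  1  2  0  1  0  1  0  1  2  0  1  0  1  0  1  2  0  1  0  1  0  1  2  0  1  0  1  0  1

1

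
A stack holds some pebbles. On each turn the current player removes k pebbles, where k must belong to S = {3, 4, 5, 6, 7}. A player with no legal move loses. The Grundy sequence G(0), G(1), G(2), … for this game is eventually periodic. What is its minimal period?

10

G(0) = 0
G(1) = mex{} = 0
G(2) = mex{} = 0
G(3) = mex{0} = 1
G(4) = mex{0,0} = 1
G(5) = mex{0,0,0} = 1
G(6) = mex{1,0,0,0} = 2
G(7) = mex{1,1,0,0,0} = 2
G(8) = mex{1,1,1,0,0} = 2
G(9) = mex{2,1,1,1,0} = 3
G(10) = mex{2,2,1,1,1} = 0
G(11) = mex{2,2,2,1,1} = 0
G(12) = mex{3,2,2,2,1} = 0
G(13) = mex{0,3,2,2,2} = 1
G(14) = mex{0,0,3,2,2} = 1
G(15) = mex{0,0,0,3,2} = 1
G(16) = mex{1,0,0,0,3} = 2
G(17) = mex{1,1,0,0,0} = 2
G(18) = mex{1,1,1,0,0} = 2
G(19) = mex{2,1,1,1,0} = 3
G(20) = mex{2,2,1,1,1} = 0
G(21) = mex{2,2,2,1,1} = 0
G(n+10) = G(n) holds for n = 0,…,6 (a full window of length max(S) = 7), so the sequence is purely periodic with period 10.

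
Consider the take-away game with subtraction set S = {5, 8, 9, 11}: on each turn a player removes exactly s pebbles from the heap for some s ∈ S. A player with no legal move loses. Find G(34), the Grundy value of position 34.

0

G(0) = 0
G(1) = mex{} = 0
G(2) = mex{} = 0
G(3) = mex{} = 0
G(4) = mex{} = 0
G(5) = mex{0} = 1
G(6) = mex{0} = 1
G(7) = mex{0} = 1
G(8) = mex{0,0} = 1
G(9) = mex{0,0,0} = 1
G(10) = mex{1,0,0} = 2
G(11) = mex{1,0,0,0} = 2
G(12) = mex{1,0,0,0} = 2
G(13) = mex{1,1,0,0} = 2
G(14) = mex{1,1,1,0} = 2
G(15) = mex{2,1,1,0} = 3
G(16) = mex{2,1,1,1} = 0
G(17) = mex{2,1,1,1} = 0
G(18) = mex{2,2,1,1} = 0
G(19) = mex{2,2,2,1} = 0
G(20) = mex{3,2,2,1} = 0
G(21) = mex{0,2,2,2} = 1
G(22) = mex{0,2,2,2} = 1
G(23) = mex{0,3,2,2} = 1
G(24) = mex{0,0,3,2} = 1
G(25) = mex{0,0,0,2} = 1
G(26) = mex{1,0,0,3} = 2
G(27) = mex{1,0,0,0} = 2
G(28) = mex{1,0,0,0} = 2
G(29) = mex{1,1,0,0} = 2
G(30) = mex{1,1,1,0} = 2
G(31) = mex{2,1,1,0} = 3
G(32) = mex{2,1,1,1} = 0
G(33) = mex{2,1,1,1} = 0
G(34) = mex{2,2,1,1} = 0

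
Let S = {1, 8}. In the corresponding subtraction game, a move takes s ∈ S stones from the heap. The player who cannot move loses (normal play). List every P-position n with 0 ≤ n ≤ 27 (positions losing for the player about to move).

0, 2, 4, 6, 9, 11, 13, 15, 18, 20, 22, 24, 27

G(0) = 0
G(1) = mex{0} = 1
G(2) = mex{1} = 0
G(3) = mex{0} = 1
G(4) = mex{1} = 0
G(5) = mex{0} = 1
G(6) = mex{1} = 0
G(7) = mex{0} = 1
G(8) = mex{1,0} = 2
G(9) = mex{2,1} = 0
G(10) = mex{0,0} = 1
G(11) = mex{1,1} = 0
G(12) = mex{0,0} = 1
G(13) = mex{1,1} = 0
G(14) = mex{0,0} = 1
G(15) = mex{1,1} = 0
G(16) = mex{0,2} = 1
G(17) = mex{1,0} = 2
G(18) = mex{2,1} = 0
G(19) = mex{0,0} = 1
G(20) = mex{1,1} = 0
G(21) = mex{0,0} = 1
G(22) = mex{1,1} = 0
G(23) = mex{0,0} = 1
G(24) = mex{1,1} = 0
G(25) = mex{0,2} = 1
G(26) = mex{1,0} = 2
G(27) = mex{2,1} = 0
P-positions are exactly the n with G(n) = 0.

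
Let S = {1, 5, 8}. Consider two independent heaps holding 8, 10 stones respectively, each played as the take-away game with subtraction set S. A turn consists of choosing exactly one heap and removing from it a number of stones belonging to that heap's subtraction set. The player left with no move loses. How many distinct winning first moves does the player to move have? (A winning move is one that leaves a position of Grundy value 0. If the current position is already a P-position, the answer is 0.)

0

All heaps use S = {1, 5, 8}:
n :  0  1  2  3  4  5  6  7  8  9 10
G :  0  1  0  1  0  1  0  1  2  3  2
Heap A: G(8) = 2.
Heap B: G(10) = 2.
Combined Grundy value = 2 ⊕ 2 = 0.
A winning move leaves total XOR = 0, i.e. changes one component's Grundy value g to g ⊕ X where X is the current total.
Heap A: target g' = 2⊕0 = 2, but every legal move changes the Grundy value (mex property), so 0 moves.
Heap B: target g' = 2⊕0 = 2, but every legal move changes the Grundy value (mex property), so 0 moves.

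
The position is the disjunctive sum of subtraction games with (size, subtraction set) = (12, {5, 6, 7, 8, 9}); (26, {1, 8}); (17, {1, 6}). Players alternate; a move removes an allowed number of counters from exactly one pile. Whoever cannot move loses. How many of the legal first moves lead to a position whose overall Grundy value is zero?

2

Pile A, S = {5, 6, 7, 8, 9}:
n :  0  1  2  3  4  5  6  7  8  9 10 11 12
G :  0  0  0  0  0  1  1  1  1  1  2  2  2
G_A(12) = 2.
Pile B, S = {1, 8}:
G(0) = 0
G(1) = mex{0} = 1
G(2) = mex{1} = 0
G(3) = mex{0} = 1
G(4) = mex{1} = 0
G(5) = mex{0} = 1
G(6) = mex{1} = 0
G(7) = mex{0} = 1
G(8) = mex{1,0} = 2
G(9) = mex{2,1} = 0
G(10) = mex{0,0} = 1
G(11) = mex{1,1} = 0
G(12) = mex{0,0} = 1
G(13) = mex{1,1} = 0
G(14) = mex{0,0} = 1
G(15) = mex{1,1} = 0
G(16) = mex{0,2} = 1
G(17) = mex{1,0} = 2
G(18) = mex{2,1} = 0
G(19) = mex{0,0} = 1
G(20) = mex{1,1} = 0
G(21) = mex{0,0} = 1
G(22) = mex{1,1} = 0
G(23) = mex{0,0} = 1
G(24) = mex{1,1} = 0
G(25) = mex{0,2} = 1
G(26) = mex{1,0} = 2
G_B(26) = 2.
Pile C, S = {1, 6}:
G(0) = 0
G(1) = mex{0} = 1
G(2) = mex{1} = 0
G(3) = mex{0} = 1
G(4) = mex{1} = 0
G(5) = mex{0} = 1
G(6) = mex{1,0} = 2
G(7) = mex{2,1} = 0
G(8) = mex{0,0} = 1
G(9) = mex{1,1} = 0
G(10) = mex{0,0} = 1
G(11) = mex{1,1} = 0
G(12) = mex{0,2} = 1
G(13) = mex{1,0} = 2
G(14) = mex{2,1} = 0
G(15) = mex{0,0} = 1
G(16) = mex{1,1} = 0
G(17) = mex{0,0} = 1
G_C(17) = 1.
Combined Grundy value = 2 ⊕ 2 ⊕ 1 = 1.
A winning move leaves total XOR = 0, i.e. changes one component's Grundy value g to g ⊕ X where X is the current total.
Pile A: need g' = 2⊕1 = 3. Options: 12−5→G=1, 12−6→G=1, 12−7→G=1, 12−8→G=0, 12−9→G=0. Hits: 0.
Pile B: need g' = 2⊕1 = 3. Options: 26−1→G=1, 26−8→G=0. Hits: 0.
Pile C: need g' = 1⊕1 = 0. Options: 17−1→G=0, 17−6→G=0. Hits: 2.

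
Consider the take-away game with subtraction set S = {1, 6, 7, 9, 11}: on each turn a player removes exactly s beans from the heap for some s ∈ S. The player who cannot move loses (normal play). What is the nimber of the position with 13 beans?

n :  0  1  2  3  4  5  6  7  8  9 10 11 12 13
G :  0  1  0  1  0  1  2  3  2  3  2  3  0  1

1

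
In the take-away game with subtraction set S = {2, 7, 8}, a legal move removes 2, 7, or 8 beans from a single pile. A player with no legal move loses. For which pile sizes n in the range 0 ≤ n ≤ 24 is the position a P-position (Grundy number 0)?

G(0) = 0
G(1) = mex{} = 0
G(2) = mex{0} = 1
G(3) = mex{0} = 1
G(4) = mex{1} = 0
G(5) = mex{1} = 0
G(6) = mex{0} = 1
G(7) = mex{0,0} = 1
G(8) = mex{1,0,0} = 2
G(9) = mex{1,1,0} = 2
G(10) = mex{2,1,1} = 0
G(11) = mex{2,0,1} = 3
G(12) = mex{0,0,0} = 1
G(13) = mex{3,1,0} = 2
G(14) = mex{1,1,1} = 0
G(15) = mex{2,2,1} = 0
G(16) = mex{0,2,2} = 1
G(17) = mex{0,0,2} = 1
G(18) = mex{1,3,0} = 2
G(19) = mex{1,1,3} = 0
G(20) = mex{2,2,1} = 0
G(21) = mex{0,0,2} = 1
G(22) = mex{0,0,0} = 1
G(23) = mex{1,1,0} = 2
G(24) = mex{1,1,1} = 0
P-positions are exactly the n with G(n) = 0.

0, 1, 4, 5, 10, 14, 15, 19, 20, 24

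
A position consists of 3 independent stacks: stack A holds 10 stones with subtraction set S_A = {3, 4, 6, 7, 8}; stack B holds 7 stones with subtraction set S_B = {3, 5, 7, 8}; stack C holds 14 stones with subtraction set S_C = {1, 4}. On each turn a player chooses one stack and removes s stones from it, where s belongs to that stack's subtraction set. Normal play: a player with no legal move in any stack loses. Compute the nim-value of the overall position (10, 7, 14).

Stack A, S = {3, 4, 6, 7, 8}:
n :  0  1  2  3  4  5  6  7  8  9 10
G :  0  0  0  1  1  1  2  2  2  3  3
G_A(10) = 3.
Stack B, S = {3, 5, 7, 8}:
n : 0 1 2 3 4 5 6 7
G : 0 0 0 1 1 1 2 2
G_B(7) = 2.
Stack C, S = {1, 4}:
n :  0  1  2  3  4  5  6  7  8  9 10 11 12 13 14
G :  0  1  0  1  2  0  1  0  1  2  0  1  0  1  2
G_C(14) = 2.
Combined Grundy value = 3 ⊕ 2 ⊕ 2 = 3.

3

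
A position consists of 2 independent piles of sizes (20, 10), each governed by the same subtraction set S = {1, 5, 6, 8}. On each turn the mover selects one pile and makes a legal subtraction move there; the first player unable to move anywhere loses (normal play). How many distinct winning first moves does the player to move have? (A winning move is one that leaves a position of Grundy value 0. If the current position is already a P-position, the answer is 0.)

All piles use S = {1, 5, 6, 8}:
G(0) = 0
G(1) = mex{0} = 1
G(2) = mex{1} = 0
G(3) = mex{0} = 1
G(4) = mex{1} = 0
G(5) = mex{0,0} = 1
G(6) = mex{1,1,0} = 2
G(7) = mex{2,0,1} = 3
G(8) = mex{3,1,0,0} = 2
G(9) = mex{2,0,1,1} = 3
G(10) = mex{3,1,0,0} = 2
G(11) = mex{2,2,1,1} = 0
G(12) = mex{0,3,2,0} = 1
G(13) = mex{1,2,3,1} = 0
G(14) = mex{0,3,2,2} = 1
G(15) = mex{1,2,3,3} = 0
G(16) = mex{0,0,2,2} = 1
G(17) = mex{1,1,0,3} = 2
G(18) = mex{2,0,1,2} = 3
G(19) = mex{3,1,0,0} = 2
G(20) = mex{2,0,1,1} = 3
Pile A: G(20) = 3.
Pile B: G(10) = 2.
Combined Grundy value = 3 ⊕ 2 = 1.
A winning move leaves total XOR = 0, i.e. changes one component's Grundy value g to g ⊕ X where X is the current total.
Pile A: need g' = 3⊕1 = 2. Options: 20−1→G=2, 20−5→G=0, 20−6→G=1, 20−8→G=1. Hits: 1.
Pile B: need g' = 2⊕1 = 3. Options: 10−1→G=3, 10−5→G=1, 10−6→G=0, 10−8→G=0. Hits: 1.

2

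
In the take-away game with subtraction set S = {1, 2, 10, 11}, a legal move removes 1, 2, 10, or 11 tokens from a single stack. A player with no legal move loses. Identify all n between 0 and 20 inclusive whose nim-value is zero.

0, 3, 6, 9, 12, 15, 18

G(0) = 0
G(1) = mex{0} = 1
G(2) = mex{1,0} = 2
G(3) = mex{2,1} = 0
G(4) = mex{0,2} = 1
G(5) = mex{1,0} = 2
G(6) = mex{2,1} = 0
G(7) = mex{0,2} = 1
G(8) = mex{1,0} = 2
G(9) = mex{2,1} = 0
G(10) = mex{0,2,0} = 1
G(11) = mex{1,0,1,0} = 2
G(12) = mex{2,1,2,1} = 0
G(13) = mex{0,2,0,2} = 1
G(14) = mex{1,0,1,0} = 2
G(15) = mex{2,1,2,1} = 0
G(16) = mex{0,2,0,2} = 1
G(17) = mex{1,0,1,0} = 2
G(18) = mex{2,1,2,1} = 0
G(19) = mex{0,2,0,2} = 1
G(20) = mex{1,0,1,0} = 2
P-positions are exactly the n with G(n) = 0.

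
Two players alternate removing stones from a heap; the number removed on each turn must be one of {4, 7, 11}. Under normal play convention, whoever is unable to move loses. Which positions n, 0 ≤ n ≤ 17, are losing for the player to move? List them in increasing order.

0, 1, 2, 3, 15, 16, 17

G(0) = 0
G(1) = mex{} = 0
G(2) = mex{} = 0
G(3) = mex{} = 0
G(4) = mex{0} = 1
G(5) = mex{0} = 1
G(6) = mex{0} = 1
G(7) = mex{0,0} = 1
G(8) = mex{1,0} = 2
G(9) = mex{1,0} = 2
G(10) = mex{1,0} = 2
G(11) = mex{1,1,0} = 2
G(12) = mex{2,1,0} = 3
G(13) = mex{2,1,0} = 3
G(14) = mex{2,1,0} = 3
G(15) = mex{2,2,1} = 0
G(16) = mex{3,2,1} = 0
G(17) = mex{3,2,1} = 0
P-positions are exactly the n with G(n) = 0.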